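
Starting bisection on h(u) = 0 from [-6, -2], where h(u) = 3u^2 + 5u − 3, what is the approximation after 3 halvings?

-2.5

m = -4, h(m) = 25 (+); new bracket [-4, -2]
m = -3, h(m) = 9 (+); new bracket [-3, -2]
m = -2.5, h(m) = 3.25 (+); new bracket [-2.5, -2]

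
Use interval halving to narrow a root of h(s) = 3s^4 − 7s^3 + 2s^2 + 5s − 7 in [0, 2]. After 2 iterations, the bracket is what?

midpoint 1: h = -4 < 0 → [1, 2]
midpoint 1.5: h = -3.4375 < 0 → [1.5, 2]

[1.5, 2]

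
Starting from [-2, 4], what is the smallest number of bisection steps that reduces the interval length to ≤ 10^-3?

13

Width after n steps is 6/2^n. Need 2^n ≥ 6/10^-3 = 6000.
2^12 = 4096 < 6000 ≤ 2^13 = 8192, so n = 13.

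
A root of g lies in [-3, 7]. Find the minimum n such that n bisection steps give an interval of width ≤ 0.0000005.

Width after n steps is 10/2^n. Need 2^n ≥ 10/0.0000005 = 20000000.
2^24 = 16777216 < 20000000 ≤ 2^25 = 33554432, so n = 25.

25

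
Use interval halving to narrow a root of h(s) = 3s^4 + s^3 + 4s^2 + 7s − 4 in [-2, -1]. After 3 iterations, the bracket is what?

midpoint -1.5: h = 6.3125 > 0 → [-1.5, -1]
midpoint -1.25: h = -1.128906 < 0 → [-1.5, -1.25]
midpoint -1.375: h = 2.061279 > 0 → [-1.375, -1.25]

[-1.375, -1.25]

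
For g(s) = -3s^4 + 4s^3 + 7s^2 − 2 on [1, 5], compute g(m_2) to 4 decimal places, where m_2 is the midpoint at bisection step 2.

s = 3 gives g = -74, negative; keep [1, 3]
s = 2 gives g = 10, positive; keep [2, 3]

10.0000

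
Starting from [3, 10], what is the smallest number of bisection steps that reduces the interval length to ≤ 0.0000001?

27

Width after n steps is 7/2^n. Need 2^n ≥ 7/0.0000001 = 70000000.
2^26 = 67108864 < 70000000 ≤ 2^27 = 134217728, so n = 27.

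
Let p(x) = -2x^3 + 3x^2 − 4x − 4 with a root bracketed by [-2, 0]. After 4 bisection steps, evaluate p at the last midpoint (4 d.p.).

midpoint -1: p = 5 > 0 → [-1, 0]
midpoint -0.5: p = -1 < 0 → [-1, -0.5]
midpoint -0.75: p = 1.53125 > 0 → [-0.75, -0.5]
midpoint -0.625: p = 0.1602 > 0 → [-0.625, -0.5]

0.1602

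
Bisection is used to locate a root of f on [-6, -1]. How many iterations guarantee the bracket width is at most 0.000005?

20

Width after n steps is 5/2^n. Need 2^n ≥ 5/0.000005 = 1000000.
2^19 = 524288 < 1000000 ≤ 2^20 = 1048576, so n = 20.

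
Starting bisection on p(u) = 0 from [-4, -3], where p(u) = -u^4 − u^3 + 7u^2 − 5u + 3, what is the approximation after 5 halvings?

-3.46875

u = -3.5 gives p = -0.9375, negative; keep [-3.5, -3]
u = -3.25 gives p = 15.949219, positive; keep [-3.5, -3.25]
u = -3.375 gives p = 8.306396, positive; keep [-3.5, -3.375]
u = -3.4375 gives p = 3.8938, positive; keep [-3.5, -3.4375]
u = -3.46875 gives p = 1.5316, positive; keep [-3.5, -3.46875]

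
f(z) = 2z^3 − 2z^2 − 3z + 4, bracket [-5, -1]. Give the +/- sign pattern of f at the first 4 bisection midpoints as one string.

z = -3 gives f = -59, negative; keep [-3, -1]
z = -2 gives f = -14, negative; keep [-2, -1]
z = -1.5 gives f = -2.75, negative; keep [-1.5, -1]
z = -1.25 gives f = 0.7188, positive; keep [-1.5, -1.25]

---+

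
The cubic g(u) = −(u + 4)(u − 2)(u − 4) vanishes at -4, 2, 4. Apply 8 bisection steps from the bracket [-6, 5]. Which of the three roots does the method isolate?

-4

midpoint -0.5: g = -39.375 < 0 → [-6, -0.5]
midpoint -3.25: g = -28.546875 < 0 → [-6, -3.25]
midpoint -4.625: g = 35.712891 > 0 → [-4.625, -3.25]
midpoint -3.9375: g = -2.9456 < 0 → [-4.625, -3.9375]
midpoint -4.28125: g = 14.6297 > 0 → [-4.28125, -3.9375]
midpoint -4.109375: g = 5.4188 > 0 → [-4.109375, -3.9375]
midpoint -4.0234375: g = 1.1327 > 0 → [-4.0234375, -3.9375]
midpoint -3.98046875: g = -0.9322 < 0 → [-4.0234375, -3.98046875]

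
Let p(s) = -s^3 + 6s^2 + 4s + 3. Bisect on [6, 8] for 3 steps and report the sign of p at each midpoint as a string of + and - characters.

m = 7, p(m) = -18 (−); new bracket [6, 7]
m = 6.5, p(m) = 7.875 (+); new bracket [6.5, 7]
m = 6.75, p(m) = -4.171875 (−); new bracket [6.5, 6.75]

-+-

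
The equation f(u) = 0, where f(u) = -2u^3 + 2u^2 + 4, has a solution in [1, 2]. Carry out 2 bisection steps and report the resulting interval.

[1.5, 1.75]

u = 1.5 gives f = 1.75, positive; keep [1.5, 2]
u = 1.75 gives f = -0.59375, negative; keep [1.5, 1.75]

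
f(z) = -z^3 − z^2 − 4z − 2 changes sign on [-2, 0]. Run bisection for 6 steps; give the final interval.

[-0.5625, -0.53125]

f(-1) = 2 > 0, so the root lies in [-1, 0]
f(-0.5) = -0.125 < 0, so the root lies in [-1, -0.5]
f(-0.75) = 0.859375 > 0, so the root lies in [-0.75, -0.5]
f(-0.625) = 0.3535 > 0, so the root lies in [-0.625, -0.5]
f(-0.5625) = 0.1116 > 0, so the root lies in [-0.5625, -0.5]
f(-0.53125) = -0.0073 < 0, so the root lies in [-0.5625, -0.53125]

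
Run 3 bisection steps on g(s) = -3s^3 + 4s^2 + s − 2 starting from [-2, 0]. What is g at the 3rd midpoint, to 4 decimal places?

0.7656

m = -1, g(m) = 4 (+); new bracket [-1, 0]
m = -0.5, g(m) = -1.125 (−); new bracket [-1, -0.5]
m = -0.75, g(m) = 0.765625 (+); new bracket [-0.75, -0.5]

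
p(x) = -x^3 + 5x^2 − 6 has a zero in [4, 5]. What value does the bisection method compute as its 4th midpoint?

4.6875

m = 4.5, p(m) = 4.125 (+); new bracket [4.5, 5]
m = 4.75, p(m) = -0.359375 (−); new bracket [4.5, 4.75]
m = 4.625, p(m) = 2.021484 (+); new bracket [4.625, 4.75]
m = 4.6875, p(m) = 0.8665 (+); new bracket [4.6875, 4.75]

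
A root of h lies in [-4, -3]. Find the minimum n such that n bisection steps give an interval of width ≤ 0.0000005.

Width after n steps is 1/2^n. Need 2^n ≥ 1/0.0000005 = 2000000.
2^20 = 1048576 < 2000000 ≤ 2^21 = 2097152, so n = 21.

21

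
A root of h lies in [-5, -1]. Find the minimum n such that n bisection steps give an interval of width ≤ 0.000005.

20

Width after n steps is 4/2^n. Need 2^n ≥ 4/0.000005 = 800000.
2^19 = 524288 < 800000 ≤ 2^20 = 1048576, so n = 20.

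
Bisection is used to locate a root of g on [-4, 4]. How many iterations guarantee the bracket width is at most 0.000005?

Width after n steps is 8/2^n. Need 2^n ≥ 8/0.000005 = 1600000.
2^20 = 1048576 < 1600000 ≤ 2^21 = 2097152, so n = 21.

21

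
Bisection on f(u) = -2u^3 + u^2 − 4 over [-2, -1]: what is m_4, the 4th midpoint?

midpoint -1.5: f = 5 > 0 → [-1.5, -1]
midpoint -1.25: f = 1.46875 > 0 → [-1.25, -1]
midpoint -1.125: f = 0.113281 > 0 → [-1.125, -1]
midpoint -1.0625: f = -0.4722 < 0 → [-1.125, -1.0625]

-1.0625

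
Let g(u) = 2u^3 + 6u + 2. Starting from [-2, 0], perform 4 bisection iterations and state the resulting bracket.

g(-1) = -6 < 0, so the root lies in [-1, 0]
g(-0.5) = -1.25 < 0, so the root lies in [-0.5, 0]
g(-0.25) = 0.46875 > 0, so the root lies in [-0.5, -0.25]
g(-0.375) = -0.3555 < 0, so the root lies in [-0.375, -0.25]

[-0.375, -0.25]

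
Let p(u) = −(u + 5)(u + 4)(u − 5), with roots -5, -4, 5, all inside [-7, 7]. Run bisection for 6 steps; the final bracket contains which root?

5

m = 0, p(m) = 100 (+); new bracket [0, 7]
m = 3.5, p(m) = 95.625 (+); new bracket [3.5, 7]
m = 5.25, p(m) = -23.703125 (−); new bracket [3.5, 5.25]
m = 4.375, p(m) = 49.0723 (+); new bracket [4.375, 5.25]
m = 4.8125, p(m) = 16.2136 (+); new bracket [4.8125, 5.25]
m = 5.03125, p(m) = -2.8311 (−); new bracket [4.8125, 5.03125]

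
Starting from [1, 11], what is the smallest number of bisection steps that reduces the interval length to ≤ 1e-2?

Width after n steps is 10/2^n. Need 2^n ≥ 10/1e-2 = 1000.
2^9 = 512 < 1000 ≤ 2^10 = 1024, so n = 10.

10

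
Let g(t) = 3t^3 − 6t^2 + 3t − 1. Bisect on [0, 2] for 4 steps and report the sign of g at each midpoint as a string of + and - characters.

t = 1 gives g = -1, negative; keep [1, 2]
t = 1.5 gives g = 0.125, positive; keep [1, 1.5]
t = 1.25 gives g = -0.765625, negative; keep [1.25, 1.5]
t = 1.375 gives g = -0.4199, negative; keep [1.375, 1.5]

-+--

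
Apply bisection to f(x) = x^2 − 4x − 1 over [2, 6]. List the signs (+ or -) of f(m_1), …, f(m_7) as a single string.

f(4) = -1 < 0, so the root lies in [4, 6]
f(5) = 4 > 0, so the root lies in [4, 5]
f(4.5) = 1.25 > 0, so the root lies in [4, 4.5]
f(4.25) = 0.0625 > 0, so the root lies in [4, 4.25]
f(4.125) = -0.4844 < 0, so the root lies in [4.125, 4.25]
f(4.1875) = -0.2148 < 0, so the root lies in [4.1875, 4.25]
f(4.21875) = -0.0771 < 0, so the root lies in [4.21875, 4.25]

-+++---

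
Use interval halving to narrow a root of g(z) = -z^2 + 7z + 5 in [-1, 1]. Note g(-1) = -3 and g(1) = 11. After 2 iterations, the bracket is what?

[-1, -0.5]

z = 0 gives g = 5, positive; keep [-1, 0]
z = -0.5 gives g = 1.25, positive; keep [-1, -0.5]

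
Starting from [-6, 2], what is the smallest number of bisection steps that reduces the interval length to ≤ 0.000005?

Width after n steps is 8/2^n. Need 2^n ≥ 8/0.000005 = 1600000.
2^20 = 1048576 < 1600000 ≤ 2^21 = 2097152, so n = 21.

21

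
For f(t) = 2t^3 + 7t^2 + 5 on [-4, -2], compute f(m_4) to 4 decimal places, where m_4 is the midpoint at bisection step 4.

t = -3 gives f = 14, positive; keep [-4, -3]
t = -3.5 gives f = 5, positive; keep [-4, -3.5]
t = -3.75 gives f = -2.03125, negative; keep [-3.75, -3.5]
t = -3.625 gives f = 1.7148, positive; keep [-3.75, -3.625]

1.7148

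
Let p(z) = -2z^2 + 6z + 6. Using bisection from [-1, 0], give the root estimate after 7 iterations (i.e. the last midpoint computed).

-0.7890625

z = -0.5 gives p = 2.5, positive; keep [-1, -0.5]
z = -0.75 gives p = 0.375, positive; keep [-1, -0.75]
z = -0.875 gives p = -0.78125, negative; keep [-0.875, -0.75]
z = -0.8125 gives p = -0.1953, negative; keep [-0.8125, -0.75]
z = -0.78125 gives p = 0.0918, positive; keep [-0.8125, -0.78125]
z = -0.796875 gives p = -0.0513, negative; keep [-0.796875, -0.78125]
z = -0.7890625 gives p = 0.0204, positive; keep [-0.796875, -0.7890625]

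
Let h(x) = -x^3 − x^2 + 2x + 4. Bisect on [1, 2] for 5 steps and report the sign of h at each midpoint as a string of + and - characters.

m = 1.5, h(m) = 1.375 (+); new bracket [1.5, 2]
m = 1.75, h(m) = -0.921875 (−); new bracket [1.5, 1.75]
m = 1.625, h(m) = 0.318359 (+); new bracket [1.625, 1.75]
m = 1.6875, h(m) = -0.2781 (−); new bracket [1.625, 1.6875]
m = 1.65625, h(m) = 0.026 (+); new bracket [1.65625, 1.6875]

+-+-+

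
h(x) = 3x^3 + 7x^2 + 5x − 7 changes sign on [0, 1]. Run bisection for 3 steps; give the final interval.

h(0.5) = -2.375 < 0, so the root lies in [0.5, 1]
h(0.75) = 1.953125 > 0, so the root lies in [0.5, 0.75]
h(0.625) = -0.408203 < 0, so the root lies in [0.625, 0.75]

[0.625, 0.75]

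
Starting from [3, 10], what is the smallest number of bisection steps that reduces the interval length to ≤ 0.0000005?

Width after n steps is 7/2^n. Need 2^n ≥ 7/0.0000005 = 14000000.
2^23 = 8388608 < 14000000 ≤ 2^24 = 16777216, so n = 24.

24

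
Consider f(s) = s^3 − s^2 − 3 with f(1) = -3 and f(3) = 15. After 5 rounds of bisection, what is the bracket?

midpoint 2: f = 1 > 0 → [1, 2]
midpoint 1.5: f = -1.875 < 0 → [1.5, 2]
midpoint 1.75: f = -0.703125 < 0 → [1.75, 2]
midpoint 1.875: f = 0.0762 > 0 → [1.75, 1.875]
midpoint 1.8125: f = -0.3308 < 0 → [1.8125, 1.875]

[1.8125, 1.875]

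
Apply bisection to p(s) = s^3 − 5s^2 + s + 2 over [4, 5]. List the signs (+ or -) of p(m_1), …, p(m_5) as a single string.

midpoint 4.5: p = -3.625 < 0 → [4.5, 5]
midpoint 4.75: p = 1.109375 > 0 → [4.5, 4.75]
midpoint 4.625: p = -1.396484 < 0 → [4.625, 4.75]
midpoint 4.6875: p = -0.179 < 0 → [4.6875, 4.75]
midpoint 4.71875: p = 0.4563 > 0 → [4.6875, 4.71875]

-+--+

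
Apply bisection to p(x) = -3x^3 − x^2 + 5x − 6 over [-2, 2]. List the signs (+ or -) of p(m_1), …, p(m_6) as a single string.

----+-

midpoint 0: p = -6 < 0 → [-2, 0]
midpoint -1: p = -9 < 0 → [-2, -1]
midpoint -1.5: p = -5.625 < 0 → [-2, -1.5]
midpoint -1.75: p = -1.7344 < 0 → [-2, -1.75]
midpoint -1.875: p = 0.8848 > 0 → [-1.875, -1.75]
midpoint -1.8125: p = -0.4846 < 0 → [-1.875, -1.8125]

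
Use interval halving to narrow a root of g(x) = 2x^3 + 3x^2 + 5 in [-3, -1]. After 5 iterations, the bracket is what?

midpoint -2: g = 1 > 0 → [-3, -2]
midpoint -2.5: g = -7.5 < 0 → [-2.5, -2]
midpoint -2.25: g = -2.59375 < 0 → [-2.25, -2]
midpoint -2.125: g = -0.6445 < 0 → [-2.125, -2]
midpoint -2.0625: g = 0.2144 > 0 → [-2.125, -2.0625]

[-2.125, -2.0625]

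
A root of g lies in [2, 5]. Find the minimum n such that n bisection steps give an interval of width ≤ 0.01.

Width after n steps is 3/2^n. Need 2^n ≥ 3/0.01 = 300.
2^8 = 256 < 300 ≤ 2^9 = 512, so n = 9.

9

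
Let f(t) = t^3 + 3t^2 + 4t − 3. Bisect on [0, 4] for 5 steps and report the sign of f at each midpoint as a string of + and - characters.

++-++

f(2) = 25 > 0, so the root lies in [0, 2]
f(1) = 5 > 0, so the root lies in [0, 1]
f(0.5) = -0.125 < 0, so the root lies in [0.5, 1]
f(0.75) = 2.1094 > 0, so the root lies in [0.5, 0.75]
f(0.625) = 0.916 > 0, so the root lies in [0.5, 0.625]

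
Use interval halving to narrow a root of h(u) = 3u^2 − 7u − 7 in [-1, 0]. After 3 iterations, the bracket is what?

m = -0.5, h(m) = -2.75 (−); new bracket [-1, -0.5]
m = -0.75, h(m) = -0.0625 (−); new bracket [-1, -0.75]
m = -0.875, h(m) = 1.421875 (+); new bracket [-0.875, -0.75]

[-0.875, -0.75]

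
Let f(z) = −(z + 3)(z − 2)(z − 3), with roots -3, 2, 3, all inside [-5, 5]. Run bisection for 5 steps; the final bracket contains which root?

m = 0, f(m) = -18 (−); new bracket [-5, 0]
m = -2.5, f(m) = -12.375 (−); new bracket [-5, -2.5]
m = -3.75, f(m) = 29.109375 (+); new bracket [-3.75, -2.5]
m = -3.125, f(m) = 3.9238 (+); new bracket [-3.125, -2.5]
m = -2.8125, f(m) = -5.2449 (−); new bracket [-3.125, -2.8125]

-3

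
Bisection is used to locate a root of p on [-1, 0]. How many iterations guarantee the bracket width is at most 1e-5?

Width after n steps is 1/2^n. Need 2^n ≥ 1/1e-5 = 100000.
2^16 = 65536 < 100000 ≤ 2^17 = 131072, so n = 17.

17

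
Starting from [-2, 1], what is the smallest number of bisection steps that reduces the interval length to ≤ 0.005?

Width after n steps is 3/2^n. Need 2^n ≥ 3/0.005 = 600.
2^9 = 512 < 600 ≤ 2^10 = 1024, so n = 10.

10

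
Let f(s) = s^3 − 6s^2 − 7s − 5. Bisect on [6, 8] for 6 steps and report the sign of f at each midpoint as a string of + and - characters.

m = 7, f(m) = -5 (−); new bracket [7, 8]
m = 7.5, f(m) = 26.875 (+); new bracket [7, 7.5]
m = 7.25, f(m) = 9.953125 (+); new bracket [7, 7.25]
m = 7.125, f(m) = 2.2363 (+); new bracket [7, 7.125]
m = 7.0625, f(m) = -1.4412 (−); new bracket [7.0625, 7.125]
m = 7.09375, f(m) = 0.3827 (+); new bracket [7.0625, 7.09375]

-+++-+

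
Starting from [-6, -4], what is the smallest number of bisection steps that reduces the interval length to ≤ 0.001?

Width after n steps is 2/2^n. Need 2^n ≥ 2/0.001 = 2000.
2^10 = 1024 < 2000 ≤ 2^11 = 2048, so n = 11.

11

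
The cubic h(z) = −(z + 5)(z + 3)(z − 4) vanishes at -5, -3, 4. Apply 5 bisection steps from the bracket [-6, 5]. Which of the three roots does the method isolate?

4

m = -0.5, h(m) = 50.625 (+); new bracket [-0.5, 5]
m = 2.25, h(m) = 66.609375 (+); new bracket [2.25, 5]
m = 3.625, h(m) = 21.427734 (+); new bracket [3.625, 5]
m = 4.3125, h(m) = -21.2805 (−); new bracket [3.625, 4.3125]
m = 3.96875, h(m) = 1.9532 (+); new bracket [3.96875, 4.3125]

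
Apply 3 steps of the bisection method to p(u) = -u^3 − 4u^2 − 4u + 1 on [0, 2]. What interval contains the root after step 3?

[0, 0.25]

p(1) = -8 < 0, so the root lies in [0, 1]
p(0.5) = -2.125 < 0, so the root lies in [0, 0.5]
p(0.25) = -0.265625 < 0, so the root lies in [0, 0.25]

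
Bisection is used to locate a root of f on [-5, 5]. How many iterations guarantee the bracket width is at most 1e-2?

Width after n steps is 10/2^n. Need 2^n ≥ 10/1e-2 = 1000.
2^9 = 512 < 1000 ≤ 2^10 = 1024, so n = 10.

10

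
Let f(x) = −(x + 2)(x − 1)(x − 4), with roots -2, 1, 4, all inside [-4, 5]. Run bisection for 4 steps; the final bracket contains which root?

f(0.5) = -4.375 < 0, so the root lies in [-4, 0.5]
f(-1.75) = -3.953125 < 0, so the root lies in [-4, -1.75]
f(-2.875) = 23.310547 > 0, so the root lies in [-2.875, -1.75]
f(-2.3125) = 6.5344 > 0, so the root lies in [-2.3125, -1.75]

-2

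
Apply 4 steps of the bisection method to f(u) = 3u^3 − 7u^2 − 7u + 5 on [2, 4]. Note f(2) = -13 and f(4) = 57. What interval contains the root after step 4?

[2.875, 3]

midpoint 3: f = 2 > 0 → [2, 3]
midpoint 2.5: f = -9.375 < 0 → [2.5, 3]
midpoint 2.75: f = -4.796875 < 0 → [2.75, 3]
midpoint 2.875: f = -1.6934 < 0 → [2.875, 3]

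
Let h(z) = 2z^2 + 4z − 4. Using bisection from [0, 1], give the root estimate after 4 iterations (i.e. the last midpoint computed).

midpoint 0.5: h = -1.5 < 0 → [0.5, 1]
midpoint 0.75: h = 0.125 > 0 → [0.5, 0.75]
midpoint 0.625: h = -0.71875 < 0 → [0.625, 0.75]
midpoint 0.6875: h = -0.3047 < 0 → [0.6875, 0.75]

0.6875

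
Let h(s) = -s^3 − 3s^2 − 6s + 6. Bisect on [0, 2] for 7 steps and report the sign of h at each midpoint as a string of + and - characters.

s = 1 gives h = -4, negative; keep [0, 1]
s = 0.5 gives h = 2.125, positive; keep [0.5, 1]
s = 0.75 gives h = -0.609375, negative; keep [0.5, 0.75]
s = 0.625 gives h = 0.834, positive; keep [0.625, 0.75]
s = 0.6875 gives h = 0.1321, positive; keep [0.6875, 0.75]
s = 0.71875 gives h = -0.2336, negative; keep [0.6875, 0.71875]
s = 0.703125 gives h = -0.0495, negative; keep [0.6875, 0.703125]

-+-++--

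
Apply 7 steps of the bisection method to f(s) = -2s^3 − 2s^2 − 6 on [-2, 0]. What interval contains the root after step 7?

[-1.875, -1.859375]

s = -1 gives f = -6, negative; keep [-2, -1]
s = -1.5 gives f = -3.75, negative; keep [-2, -1.5]
s = -1.75 gives f = -1.40625, negative; keep [-2, -1.75]
s = -1.875 gives f = 0.1523, positive; keep [-1.875, -1.75]
s = -1.8125 gives f = -0.6616, negative; keep [-1.875, -1.8125]
s = -1.84375 gives f = -0.2635, negative; keep [-1.875, -1.84375]
s = -1.859375 gives f = -0.0578, negative; keep [-1.875, -1.859375]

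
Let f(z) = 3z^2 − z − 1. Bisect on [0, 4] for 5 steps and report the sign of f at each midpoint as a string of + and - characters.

++--+

midpoint 2: f = 9 > 0 → [0, 2]
midpoint 1: f = 1 > 0 → [0, 1]
midpoint 0.5: f = -0.75 < 0 → [0.5, 1]
midpoint 0.75: f = -0.0625 < 0 → [0.75, 1]
midpoint 0.875: f = 0.4219 > 0 → [0.75, 0.875]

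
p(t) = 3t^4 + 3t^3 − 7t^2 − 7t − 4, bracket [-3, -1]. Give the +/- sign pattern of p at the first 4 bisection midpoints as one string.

midpoint -2: p = 6 > 0 → [-2, -1]
midpoint -1.5: p = -4.1875 < 0 → [-2, -1.5]
midpoint -1.75: p = -1.128906 < 0 → [-2, -1.75]
midpoint -1.875: p = 1.8191 > 0 → [-1.875, -1.75]

+--+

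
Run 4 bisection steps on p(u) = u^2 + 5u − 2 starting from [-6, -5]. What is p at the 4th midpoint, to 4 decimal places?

-0.3398

p(-5.5) = 0.75 > 0, so the root lies in [-5.5, -5]
p(-5.25) = -0.6875 < 0, so the root lies in [-5.5, -5.25]
p(-5.375) = 0.015625 > 0, so the root lies in [-5.375, -5.25]
p(-5.3125) = -0.3398 < 0, so the root lies in [-5.375, -5.3125]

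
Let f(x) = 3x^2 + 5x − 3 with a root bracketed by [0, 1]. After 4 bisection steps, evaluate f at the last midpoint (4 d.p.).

-0.2383

f(0.5) = 0.25 > 0, so the root lies in [0, 0.5]
f(0.25) = -1.5625 < 0, so the root lies in [0.25, 0.5]
f(0.375) = -0.703125 < 0, so the root lies in [0.375, 0.5]
f(0.4375) = -0.2383 < 0, so the root lies in [0.4375, 0.5]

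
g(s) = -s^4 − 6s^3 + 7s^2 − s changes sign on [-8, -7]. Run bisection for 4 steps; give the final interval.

midpoint -7.5: g = -231.5625 < 0 → [-7.5, -7]
midpoint -7.25: g = -101.160156 < 0 → [-7.25, -7]
midpoint -7.125: g = -44.433838 < 0 → [-7.125, -7]
midpoint -7.0625: g = -18.0718 < 0 → [-7.0625, -7]

[-7.0625, -7]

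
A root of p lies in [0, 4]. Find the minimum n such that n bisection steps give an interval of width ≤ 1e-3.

12

Width after n steps is 4/2^n. Need 2^n ≥ 4/1e-3 = 4000.
2^11 = 2048 < 4000 ≤ 2^12 = 4096, so n = 12.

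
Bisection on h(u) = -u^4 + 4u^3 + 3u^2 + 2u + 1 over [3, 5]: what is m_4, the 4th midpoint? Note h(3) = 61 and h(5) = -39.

h(4) = 57 > 0, so the root lies in [4, 5]
h(4.5) = 25.1875 > 0, so the root lies in [4.5, 5]
h(4.75) = -2.191406 < 0, so the root lies in [4.5, 4.75]
h(4.625) = 12.5896 > 0, so the root lies in [4.625, 4.75]

4.625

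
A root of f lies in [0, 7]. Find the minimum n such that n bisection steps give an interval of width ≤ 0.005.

Width after n steps is 7/2^n. Need 2^n ≥ 7/0.005 = 1400.
2^10 = 1024 < 1400 ≤ 2^11 = 2048, so n = 11.

11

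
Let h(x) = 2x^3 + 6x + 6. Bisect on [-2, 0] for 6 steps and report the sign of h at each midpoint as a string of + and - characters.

h(-1) = -2 < 0, so the root lies in [-1, 0]
h(-0.5) = 2.75 > 0, so the root lies in [-1, -0.5]
h(-0.75) = 0.65625 > 0, so the root lies in [-1, -0.75]
h(-0.875) = -0.5898 < 0, so the root lies in [-0.875, -0.75]
h(-0.8125) = 0.0522 > 0, so the root lies in [-0.875, -0.8125]
h(-0.84375) = -0.2639 < 0, so the root lies in [-0.84375, -0.8125]

-++-+-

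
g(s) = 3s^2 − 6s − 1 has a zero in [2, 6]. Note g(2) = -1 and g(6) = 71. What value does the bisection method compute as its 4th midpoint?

2.25

midpoint 4: g = 23 > 0 → [2, 4]
midpoint 3: g = 8 > 0 → [2, 3]
midpoint 2.5: g = 2.75 > 0 → [2, 2.5]
midpoint 2.25: g = 0.6875 > 0 → [2, 2.25]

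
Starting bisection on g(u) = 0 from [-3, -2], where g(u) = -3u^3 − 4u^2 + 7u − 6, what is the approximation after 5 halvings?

-2.53125

midpoint -2.5: g = -1.625 < 0 → [-3, -2.5]
midpoint -2.75: g = 6.890625 > 0 → [-2.75, -2.5]
midpoint -2.625: g = 2.326172 > 0 → [-2.625, -2.5]
midpoint -2.5625: g = 0.2761 > 0 → [-2.5625, -2.5]
midpoint -2.53125: g = -0.6928 < 0 → [-2.5625, -2.53125]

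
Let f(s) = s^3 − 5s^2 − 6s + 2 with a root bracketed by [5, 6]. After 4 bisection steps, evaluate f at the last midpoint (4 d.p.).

-0.5745

s = 5.5 gives f = -15.875, negative; keep [5.5, 6]
s = 5.75 gives f = -7.703125, negative; keep [5.75, 6]
s = 5.875 gives f = -3.048828, negative; keep [5.875, 6]
s = 5.9375 gives f = -0.5745, negative; keep [5.9375, 6]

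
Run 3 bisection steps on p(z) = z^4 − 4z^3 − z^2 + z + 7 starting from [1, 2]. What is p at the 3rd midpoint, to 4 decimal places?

-0.3396

p(1.5) = -2.1875 < 0, so the root lies in [1, 1.5]
p(1.25) = 1.316406 > 0, so the root lies in [1.25, 1.5]
p(1.375) = -0.3396 < 0, so the root lies in [1.25, 1.375]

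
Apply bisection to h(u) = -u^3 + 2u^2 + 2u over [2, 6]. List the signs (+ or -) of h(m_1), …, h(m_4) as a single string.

--+-

m = 4, h(m) = -24 (−); new bracket [2, 4]
m = 3, h(m) = -3 (−); new bracket [2, 3]
m = 2.5, h(m) = 1.875 (+); new bracket [2.5, 3]
m = 2.75, h(m) = -0.1719 (−); new bracket [2.5, 2.75]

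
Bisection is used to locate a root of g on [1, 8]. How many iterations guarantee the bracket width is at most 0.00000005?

Width after n steps is 7/2^n. Need 2^n ≥ 7/0.00000005 = 140000000.
2^27 = 134217728 < 140000000 ≤ 2^28 = 268435456, so n = 28.

28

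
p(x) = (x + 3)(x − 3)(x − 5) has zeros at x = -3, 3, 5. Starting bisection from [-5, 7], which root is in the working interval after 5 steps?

-3

p(1) = 32 > 0, so the root lies in [-5, 1]
p(-2) = 35 > 0, so the root lies in [-5, -2]
p(-3.5) = -27.625 < 0, so the root lies in [-3.5, -2]
p(-2.75) = 11.1406 > 0, so the root lies in [-3.5, -2.75]
p(-3.125) = -6.2207 < 0, so the root lies in [-3.125, -2.75]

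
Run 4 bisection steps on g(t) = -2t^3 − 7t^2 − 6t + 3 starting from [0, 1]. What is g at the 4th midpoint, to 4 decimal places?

0.3804

midpoint 0.5: g = -2 < 0 → [0, 0.5]
midpoint 0.25: g = 1.03125 > 0 → [0.25, 0.5]
midpoint 0.375: g = -0.339844 < 0 → [0.25, 0.375]
midpoint 0.3125: g = 0.3804 > 0 → [0.3125, 0.375]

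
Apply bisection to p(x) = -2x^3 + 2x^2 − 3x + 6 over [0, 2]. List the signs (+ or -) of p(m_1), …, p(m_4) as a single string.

x = 1 gives p = 3, positive; keep [1, 2]
x = 1.5 gives p = -0.75, negative; keep [1, 1.5]
x = 1.25 gives p = 1.46875, positive; keep [1.25, 1.5]
x = 1.375 gives p = 0.457, positive; keep [1.375, 1.5]

+-++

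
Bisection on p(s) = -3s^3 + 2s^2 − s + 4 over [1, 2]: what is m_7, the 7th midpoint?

1.2578125

s = 1.5 gives p = -3.125, negative; keep [1, 1.5]
s = 1.25 gives p = 0.015625, positive; keep [1.25, 1.5]
s = 1.375 gives p = -1.392578, negative; keep [1.25, 1.375]
s = 1.3125 gives p = -0.6501, negative; keep [1.25, 1.3125]
s = 1.28125 gives p = -0.308, negative; keep [1.25, 1.28125]
s = 1.265625 gives p = -0.1439, negative; keep [1.25, 1.265625]
s = 1.2578125 gives p = -0.0636, negative; keep [1.25, 1.2578125]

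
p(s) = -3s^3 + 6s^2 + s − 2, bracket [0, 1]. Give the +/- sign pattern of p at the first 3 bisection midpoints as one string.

-++

midpoint 0.5: p = -0.375 < 0 → [0.5, 1]
midpoint 0.75: p = 0.859375 > 0 → [0.5, 0.75]
midpoint 0.625: p = 0.236328 > 0 → [0.5, 0.625]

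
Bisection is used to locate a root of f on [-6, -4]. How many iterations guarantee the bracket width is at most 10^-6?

Width after n steps is 2/2^n. Need 2^n ≥ 2/10^-6 = 2000000.
2^20 = 1048576 < 2000000 ≤ 2^21 = 2097152, so n = 21.

21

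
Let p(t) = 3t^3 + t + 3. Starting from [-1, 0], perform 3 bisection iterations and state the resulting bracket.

p(-0.5) = 2.125 > 0, so the root lies in [-1, -0.5]
p(-0.75) = 0.984375 > 0, so the root lies in [-1, -0.75]
p(-0.875) = 0.115234 > 0, so the root lies in [-1, -0.875]

[-1, -0.875]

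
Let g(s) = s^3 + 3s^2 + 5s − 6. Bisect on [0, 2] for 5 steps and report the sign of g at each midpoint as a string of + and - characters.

midpoint 1: g = 3 > 0 → [0, 1]
midpoint 0.5: g = -2.625 < 0 → [0.5, 1]
midpoint 0.75: g = -0.140625 < 0 → [0.75, 1]
midpoint 0.875: g = 1.3418 > 0 → [0.75, 0.875]
midpoint 0.8125: g = 0.5793 > 0 → [0.75, 0.8125]

+--++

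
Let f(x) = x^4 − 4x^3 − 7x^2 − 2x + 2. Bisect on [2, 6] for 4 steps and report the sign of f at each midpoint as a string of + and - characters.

--+-

x = 4 gives f = -118, negative; keep [4, 6]
x = 5 gives f = -58, negative; keep [5, 6]
x = 5.5 gives f = 28.8125, positive; keep [5, 5.5]
x = 5.25 gives f = -20.5586, negative; keep [5.25, 5.5]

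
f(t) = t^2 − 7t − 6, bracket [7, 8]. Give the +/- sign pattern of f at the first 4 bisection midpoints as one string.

--++

f(7.5) = -2.25 < 0, so the root lies in [7.5, 8]
f(7.75) = -0.1875 < 0, so the root lies in [7.75, 8]
f(7.875) = 0.890625 > 0, so the root lies in [7.75, 7.875]
f(7.8125) = 0.3477 > 0, so the root lies in [7.75, 7.8125]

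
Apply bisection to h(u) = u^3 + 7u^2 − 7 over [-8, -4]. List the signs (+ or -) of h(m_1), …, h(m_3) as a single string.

m = -6, h(m) = 29 (+); new bracket [-8, -6]
m = -7, h(m) = -7 (−); new bracket [-7, -6]
m = -6.5, h(m) = 14.125 (+); new bracket [-7, -6.5]

+-+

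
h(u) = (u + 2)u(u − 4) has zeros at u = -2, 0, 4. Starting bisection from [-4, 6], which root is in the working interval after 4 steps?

4

u = 1 gives h = -9, negative; keep [1, 6]
u = 3.5 gives h = -9.625, negative; keep [3.5, 6]
u = 4.75 gives h = 24.046875, positive; keep [3.5, 4.75]
u = 4.125 gives h = 3.1582, positive; keep [3.5, 4.125]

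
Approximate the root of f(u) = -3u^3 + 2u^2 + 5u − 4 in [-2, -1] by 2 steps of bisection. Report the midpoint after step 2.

f(-1.5) = 3.125 > 0, so the root lies in [-1.5, -1]
f(-1.25) = -1.265625 < 0, so the root lies in [-1.5, -1.25]

-1.25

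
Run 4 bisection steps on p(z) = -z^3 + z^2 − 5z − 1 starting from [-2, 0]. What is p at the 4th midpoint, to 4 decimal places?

-0.3574

m = -1, p(m) = 6 (+); new bracket [-1, 0]
m = -0.5, p(m) = 1.875 (+); new bracket [-0.5, 0]
m = -0.25, p(m) = 0.328125 (+); new bracket [-0.25, 0]
m = -0.125, p(m) = -0.3574 (−); new bracket [-0.25, -0.125]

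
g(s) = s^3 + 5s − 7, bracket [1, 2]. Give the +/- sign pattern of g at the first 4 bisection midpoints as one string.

+++-

s = 1.5 gives g = 3.875, positive; keep [1, 1.5]
s = 1.25 gives g = 1.203125, positive; keep [1, 1.25]
s = 1.125 gives g = 0.048828, positive; keep [1, 1.125]
s = 1.0625 gives g = -0.488, negative; keep [1.0625, 1.125]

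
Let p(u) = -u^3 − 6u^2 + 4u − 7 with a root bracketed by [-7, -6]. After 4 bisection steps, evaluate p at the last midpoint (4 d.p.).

u = -6.5 gives p = -11.875, negative; keep [-7, -6.5]
u = -6.75 gives p = 0.171875, positive; keep [-6.75, -6.5]
u = -6.625 gives p = -6.068359, negative; keep [-6.75, -6.625]
u = -6.6875 gives p = -3.0032, negative; keep [-6.75, -6.6875]

-3.0032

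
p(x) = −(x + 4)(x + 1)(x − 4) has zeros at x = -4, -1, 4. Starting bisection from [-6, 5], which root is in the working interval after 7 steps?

m = -0.5, p(m) = 7.875 (+); new bracket [-0.5, 5]
m = 2.25, p(m) = 35.546875 (+); new bracket [2.25, 5]
m = 3.625, p(m) = 13.224609 (+); new bracket [3.625, 5]
m = 4.3125, p(m) = -13.8 (−); new bracket [3.625, 4.3125]
m = 3.96875, p(m) = 1.2373 (+); new bracket [3.96875, 4.3125]
m = 4.140625, p(m) = -5.8849 (−); new bracket [3.96875, 4.140625]
m = 4.0546875, p(m) = -2.2265 (−); new bracket [3.96875, 4.0546875]

4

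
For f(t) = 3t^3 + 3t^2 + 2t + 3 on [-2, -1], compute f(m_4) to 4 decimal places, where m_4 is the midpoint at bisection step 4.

-0.1682

m = -1.5, f(m) = -3.375 (−); new bracket [-1.5, -1]
m = -1.25, f(m) = -0.671875 (−); new bracket [-1.25, -1]
m = -1.125, f(m) = 0.275391 (+); new bracket [-1.25, -1.125]
m = -1.1875, f(m) = -0.1682 (−); new bracket [-1.1875, -1.125]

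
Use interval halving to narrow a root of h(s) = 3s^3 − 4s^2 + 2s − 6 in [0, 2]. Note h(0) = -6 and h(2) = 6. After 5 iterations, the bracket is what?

[1.625, 1.6875]

h(1) = -5 < 0, so the root lies in [1, 2]
h(1.5) = -1.875 < 0, so the root lies in [1.5, 2]
h(1.75) = 1.328125 > 0, so the root lies in [1.5, 1.75]
h(1.625) = -0.4395 < 0, so the root lies in [1.625, 1.75]
h(1.6875) = 0.4006 > 0, so the root lies in [1.625, 1.6875]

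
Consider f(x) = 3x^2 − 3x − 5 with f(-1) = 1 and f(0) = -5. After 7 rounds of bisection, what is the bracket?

[-0.890625, -0.8828125]

f(-0.5) = -2.75 < 0, so the root lies in [-1, -0.5]
f(-0.75) = -1.0625 < 0, so the root lies in [-1, -0.75]
f(-0.875) = -0.078125 < 0, so the root lies in [-1, -0.875]
f(-0.9375) = 0.4492 > 0, so the root lies in [-0.9375, -0.875]
f(-0.90625) = 0.1826 > 0, so the root lies in [-0.90625, -0.875]
f(-0.890625) = 0.0515 > 0, so the root lies in [-0.890625, -0.875]
f(-0.8828125) = -0.0135 < 0, so the root lies in [-0.890625, -0.8828125]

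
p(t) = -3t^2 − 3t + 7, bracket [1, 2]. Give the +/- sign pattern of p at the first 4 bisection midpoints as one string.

m = 1.5, p(m) = -4.25 (−); new bracket [1, 1.5]
m = 1.25, p(m) = -1.4375 (−); new bracket [1, 1.25]
m = 1.125, p(m) = -0.171875 (−); new bracket [1, 1.125]
m = 1.0625, p(m) = 0.4258 (+); new bracket [1.0625, 1.125]

---+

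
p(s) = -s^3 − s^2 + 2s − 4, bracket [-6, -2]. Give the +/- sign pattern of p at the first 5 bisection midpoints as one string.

+++--

m = -4, p(m) = 36 (+); new bracket [-4, -2]
m = -3, p(m) = 8 (+); new bracket [-3, -2]
m = -2.5, p(m) = 0.375 (+); new bracket [-2.5, -2]
m = -2.25, p(m) = -2.1719 (−); new bracket [-2.5, -2.25]
m = -2.375, p(m) = -0.9941 (−); new bracket [-2.5, -2.375]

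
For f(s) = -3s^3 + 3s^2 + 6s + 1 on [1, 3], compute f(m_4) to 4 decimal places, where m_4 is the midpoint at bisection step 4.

-1.4902

f(2) = 1 > 0, so the root lies in [2, 3]
f(2.5) = -12.125 < 0, so the root lies in [2, 2.5]
f(2.25) = -4.484375 < 0, so the root lies in [2, 2.25]
f(2.125) = -1.4902 < 0, so the root lies in [2, 2.125]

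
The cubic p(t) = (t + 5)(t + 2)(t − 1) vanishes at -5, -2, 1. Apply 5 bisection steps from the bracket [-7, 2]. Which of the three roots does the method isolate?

-5

p(-2.5) = 4.375 > 0, so the root lies in [-7, -2.5]
p(-4.75) = 3.953125 > 0, so the root lies in [-7, -4.75]
p(-5.875) = -23.310547 < 0, so the root lies in [-5.875, -4.75]
p(-5.3125) = -6.5344 < 0, so the root lies in [-5.3125, -4.75]
p(-5.03125) = -0.5713 < 0, so the root lies in [-5.03125, -4.75]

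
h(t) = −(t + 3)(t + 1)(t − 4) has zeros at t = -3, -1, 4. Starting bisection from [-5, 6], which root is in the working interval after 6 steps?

4

m = 0.5, h(m) = 18.375 (+); new bracket [0.5, 6]
m = 3.25, h(m) = 19.921875 (+); new bracket [3.25, 6]
m = 4.625, h(m) = -26.806641 (−); new bracket [3.25, 4.625]
m = 3.9375, h(m) = 2.1409 (+); new bracket [3.9375, 4.625]
m = 4.28125, h(m) = -10.8152 (−); new bracket [3.9375, 4.28125]
m = 4.109375, h(m) = -3.973 (−); new bracket [3.9375, 4.109375]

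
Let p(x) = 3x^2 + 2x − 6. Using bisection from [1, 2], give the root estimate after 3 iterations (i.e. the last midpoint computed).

p(1.5) = 3.75 > 0, so the root lies in [1, 1.5]
p(1.25) = 1.1875 > 0, so the root lies in [1, 1.25]
p(1.125) = 0.046875 > 0, so the root lies in [1, 1.125]

1.125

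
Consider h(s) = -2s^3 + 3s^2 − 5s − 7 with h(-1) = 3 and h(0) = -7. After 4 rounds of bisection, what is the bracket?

[-0.8125, -0.75]

h(-0.5) = -3.5 < 0, so the root lies in [-1, -0.5]
h(-0.75) = -0.71875 < 0, so the root lies in [-1, -0.75]
h(-0.875) = 1.011719 > 0, so the root lies in [-0.875, -0.75]
h(-0.8125) = 0.1157 > 0, so the root lies in [-0.8125, -0.75]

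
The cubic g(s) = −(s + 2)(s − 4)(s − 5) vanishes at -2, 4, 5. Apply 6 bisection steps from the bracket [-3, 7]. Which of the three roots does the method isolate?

m = 2, g(m) = -24 (−); new bracket [-3, 2]
m = -0.5, g(m) = -37.125 (−); new bracket [-3, -0.5]
m = -1.75, g(m) = -9.703125 (−); new bracket [-3, -1.75]
m = -2.375, g(m) = 17.6309 (+); new bracket [-2.375, -1.75]
m = -2.0625, g(m) = 2.676 (+); new bracket [-2.0625, -1.75]
m = -1.90625, g(m) = -3.8241 (−); new bracket [-2.0625, -1.90625]

-2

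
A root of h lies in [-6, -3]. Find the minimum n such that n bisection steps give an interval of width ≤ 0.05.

Width after n steps is 3/2^n. Need 2^n ≥ 3/0.05 = 60.
2^5 = 32 < 60 ≤ 2^6 = 64, so n = 6.

6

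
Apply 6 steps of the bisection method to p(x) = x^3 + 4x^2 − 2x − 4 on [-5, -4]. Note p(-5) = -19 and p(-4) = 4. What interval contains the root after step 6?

midpoint -4.5: p = -5.125 < 0 → [-4.5, -4]
midpoint -4.25: p = -0.015625 < 0 → [-4.25, -4]
midpoint -4.125: p = 2.123047 > 0 → [-4.25, -4.125]
midpoint -4.1875: p = 1.0872 > 0 → [-4.25, -4.1875]
midpoint -4.21875: p = 0.5442 > 0 → [-4.25, -4.21875]
midpoint -4.234375: p = 0.2664 > 0 → [-4.25, -4.234375]

[-4.25, -4.234375]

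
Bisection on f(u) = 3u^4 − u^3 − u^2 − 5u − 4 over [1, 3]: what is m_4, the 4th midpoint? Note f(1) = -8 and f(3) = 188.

1.625

u = 2 gives f = 22, positive; keep [1, 2]
u = 1.5 gives f = -1.9375, negative; keep [1.5, 2]
u = 1.75 gives f = 6.964844, positive; keep [1.5, 1.75]
u = 1.625 gives f = 1.8621, positive; keep [1.5, 1.625]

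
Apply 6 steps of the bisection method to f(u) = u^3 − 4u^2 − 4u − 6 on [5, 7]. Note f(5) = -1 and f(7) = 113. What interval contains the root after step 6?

f(6) = 42 > 0, so the root lies in [5, 6]
f(5.5) = 17.375 > 0, so the root lies in [5, 5.5]
f(5.25) = 7.453125 > 0, so the root lies in [5, 5.25]
f(5.125) = 3.0488 > 0, so the root lies in [5, 5.125]
f(5.0625) = 0.9807 > 0, so the root lies in [5, 5.0625]
f(5.03125) = -0.0205 < 0, so the root lies in [5.03125, 5.0625]

[5.03125, 5.0625]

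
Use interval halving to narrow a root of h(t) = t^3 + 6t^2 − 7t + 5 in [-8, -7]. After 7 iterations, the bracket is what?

[-7.09375, -7.0859375]

h(-7.5) = -26.875 < 0, so the root lies in [-7.5, -7]
h(-7.25) = -9.953125 < 0, so the root lies in [-7.25, -7]
h(-7.125) = -2.236328 < 0, so the root lies in [-7.125, -7]
h(-7.0625) = 1.4412 > 0, so the root lies in [-7.125, -7.0625]
h(-7.09375) = -0.3827 < 0, so the root lies in [-7.09375, -7.0625]
h(-7.078125) = 0.533 > 0, so the root lies in [-7.09375, -7.078125]
h(-7.0859375) = 0.0761 > 0, so the root lies in [-7.09375, -7.0859375]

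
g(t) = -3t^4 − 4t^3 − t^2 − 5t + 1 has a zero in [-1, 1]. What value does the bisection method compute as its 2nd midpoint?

0.5

t = 0 gives g = 1, positive; keep [0, 1]
t = 0.5 gives g = -2.4375, negative; keep [0, 0.5]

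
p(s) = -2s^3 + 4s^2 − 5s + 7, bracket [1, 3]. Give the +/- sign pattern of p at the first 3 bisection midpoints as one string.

m = 2, p(m) = -3 (−); new bracket [1, 2]
m = 1.5, p(m) = 1.75 (+); new bracket [1.5, 2]
m = 1.75, p(m) = -0.21875 (−); new bracket [1.5, 1.75]

-+-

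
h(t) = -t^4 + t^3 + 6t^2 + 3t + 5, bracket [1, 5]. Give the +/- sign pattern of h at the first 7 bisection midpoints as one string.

t = 3 gives h = 14, positive; keep [3, 5]
t = 4 gives h = -79, negative; keep [3, 4]
t = 3.5 gives h = -18.1875, negative; keep [3, 3.5]
t = 3.25 gives h = 0.8867, positive; keep [3.25, 3.5]
t = 3.375 gives h = -7.8342, negative; keep [3.25, 3.375]
t = 3.3125 gives h = -3.2788, negative; keep [3.25, 3.3125]
t = 3.28125 gives h = -1.1484, negative; keep [3.25, 3.28125]

+--+---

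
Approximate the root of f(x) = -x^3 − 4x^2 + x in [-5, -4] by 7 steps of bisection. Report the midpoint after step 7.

-4.2421875

f(-4.5) = 5.625 > 0, so the root lies in [-4.5, -4]
f(-4.25) = 0.265625 > 0, so the root lies in [-4.25, -4]
f(-4.125) = -1.998047 < 0, so the root lies in [-4.25, -4.125]
f(-4.1875) = -0.8997 < 0, so the root lies in [-4.25, -4.1875]
f(-4.21875) = -0.3255 < 0, so the root lies in [-4.25, -4.21875]
f(-4.234375) = -0.032 < 0, so the root lies in [-4.25, -4.234375]
f(-4.2421875) = 0.1163 > 0, so the root lies in [-4.2421875, -4.234375]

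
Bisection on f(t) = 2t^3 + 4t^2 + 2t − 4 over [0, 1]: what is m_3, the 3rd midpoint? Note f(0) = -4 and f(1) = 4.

t = 0.5 gives f = -1.75, negative; keep [0.5, 1]
t = 0.75 gives f = 0.59375, positive; keep [0.5, 0.75]
t = 0.625 gives f = -0.699219, negative; keep [0.625, 0.75]

0.625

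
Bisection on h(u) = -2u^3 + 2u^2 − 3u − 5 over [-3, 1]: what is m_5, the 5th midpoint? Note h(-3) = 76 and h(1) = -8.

u = -1 gives h = 2, positive; keep [-1, 1]
u = 0 gives h = -5, negative; keep [-1, 0]
u = -0.5 gives h = -2.75, negative; keep [-1, -0.5]
u = -0.75 gives h = -0.7812, negative; keep [-1, -0.75]
u = -0.875 gives h = 0.4961, positive; keep [-0.875, -0.75]

-0.875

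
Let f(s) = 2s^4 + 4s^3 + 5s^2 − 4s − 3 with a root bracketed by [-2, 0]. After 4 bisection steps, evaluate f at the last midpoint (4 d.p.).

f(-1) = 4 > 0, so the root lies in [-1, 0]
f(-0.5) = -0.125 < 0, so the root lies in [-1, -0.5]
f(-0.75) = 1.757812 > 0, so the root lies in [-0.75, -0.5]
f(-0.625) = 0.7817 > 0, so the root lies in [-0.625, -0.5]

0.7817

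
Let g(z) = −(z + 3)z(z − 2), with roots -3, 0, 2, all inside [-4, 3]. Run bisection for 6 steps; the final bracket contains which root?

-3

midpoint -0.5: g = -3.125 < 0 → [-4, -0.5]
midpoint -2.25: g = -7.171875 < 0 → [-4, -2.25]
midpoint -3.125: g = 2.001953 > 0 → [-3.125, -2.25]
midpoint -2.6875: g = -3.9368 < 0 → [-3.125, -2.6875]
midpoint -2.90625: g = -1.3368 < 0 → [-3.125, -2.90625]
midpoint -3.015625: g = 0.2363 > 0 → [-3.015625, -2.90625]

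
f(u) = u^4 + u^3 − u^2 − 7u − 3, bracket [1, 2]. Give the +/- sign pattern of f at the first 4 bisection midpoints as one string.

u = 1.5 gives f = -7.3125, negative; keep [1.5, 2]
u = 1.75 gives f = -3.574219, negative; keep [1.75, 2]
u = 1.875 gives f = -0.689209, negative; keep [1.875, 2]
u = 1.9375 gives f = 1.0486, positive; keep [1.875, 1.9375]

---+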